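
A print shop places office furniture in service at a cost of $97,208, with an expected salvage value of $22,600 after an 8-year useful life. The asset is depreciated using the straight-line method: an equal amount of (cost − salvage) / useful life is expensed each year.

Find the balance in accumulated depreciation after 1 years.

$9,326

Depreciable base = $97,208 − $22,600 = $74,608.
Annual expense = $74,608 / 8 = $9,326.
End of year 1: book value $87,882.
Accumulated through year 1 = $97,208 − $87,882 = $9,326.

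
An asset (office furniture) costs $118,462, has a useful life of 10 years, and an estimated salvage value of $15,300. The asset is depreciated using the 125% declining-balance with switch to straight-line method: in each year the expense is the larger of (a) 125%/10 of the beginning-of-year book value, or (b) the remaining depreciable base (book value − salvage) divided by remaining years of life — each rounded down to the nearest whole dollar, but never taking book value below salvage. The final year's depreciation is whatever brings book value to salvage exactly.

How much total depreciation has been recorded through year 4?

$49,020

Depreciable base = $118,462 − $15,300 = $103,162.
Year 1: DB = ⌊$118,462 × 125%/10⌋ = $14,807; SL = ⌊$103,162/10⌋ = $10,316 → take DB $14,807. Book value $103,655.
Year 2: DB = ⌊$103,655 × 125%/10⌋ = $12,956; SL = ⌊$88,355/9⌋ = $9,817 → take DB $12,956. Book value $90,699.
Year 3: DB = ⌊$90,699 × 125%/10⌋ = $11,337; SL = ⌊$75,399/8⌋ = $9,424 → take DB $11,337. Book value $79,362.
Year 4: DB = ⌊$79,362 × 125%/10⌋ = $9,920; SL = ⌊$64,062/7⌋ = $9,151 → take DB $9,920. Book value $69,442.
Accumulated through year 4 = $118,462 − $69,442 = $49,020.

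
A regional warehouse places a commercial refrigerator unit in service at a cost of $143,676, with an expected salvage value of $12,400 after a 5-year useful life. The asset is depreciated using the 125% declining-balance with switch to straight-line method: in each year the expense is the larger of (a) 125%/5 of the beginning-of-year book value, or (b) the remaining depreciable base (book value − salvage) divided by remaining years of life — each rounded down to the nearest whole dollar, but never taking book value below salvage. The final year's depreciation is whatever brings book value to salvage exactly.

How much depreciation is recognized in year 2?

$26,939

Depreciable base = $143,676 − $12,400 = $131,276.
Year 1: DB = ⌊$143,676 × 125%/5⌋ = $35,919; SL = ⌊$131,276/5⌋ = $26,255 → take DB $35,919. Book value $107,757.
Year 2: DB = ⌊$107,757 × 125%/5⌋ = $26,939; SL = ⌊$95,357/4⌋ = $23,839 → take DB $26,939. Book value $80,818.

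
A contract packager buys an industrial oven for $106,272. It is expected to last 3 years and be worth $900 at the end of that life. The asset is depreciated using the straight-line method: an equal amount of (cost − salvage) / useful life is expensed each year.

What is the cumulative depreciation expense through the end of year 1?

$35,124

Depreciable base = $106,272 − $900 = $105,372.
Annual expense = $105,372 / 3 = $35,124.
End of year 1: book value $71,148.
Accumulated through year 1 = $106,272 − $71,148 = $35,124.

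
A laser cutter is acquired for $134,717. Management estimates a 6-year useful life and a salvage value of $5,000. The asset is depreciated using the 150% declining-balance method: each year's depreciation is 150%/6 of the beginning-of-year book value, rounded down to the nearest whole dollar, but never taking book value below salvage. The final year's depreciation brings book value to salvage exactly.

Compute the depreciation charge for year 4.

$14,208

Depreciable base = $134,717 − $5,000 = $129,717.
Year 1: ⌊$134,717 × 150%/6⌋ = $33,679. Book value $101,038.
Year 2: ⌊$101,038 × 150%/6⌋ = $25,259. Book value $75,779.
Year 3: ⌊$75,779 × 150%/6⌋ = $18,944. Book value $56,835.
Year 4: ⌊$56,835 × 150%/6⌋ = $14,208. Book value $42,627.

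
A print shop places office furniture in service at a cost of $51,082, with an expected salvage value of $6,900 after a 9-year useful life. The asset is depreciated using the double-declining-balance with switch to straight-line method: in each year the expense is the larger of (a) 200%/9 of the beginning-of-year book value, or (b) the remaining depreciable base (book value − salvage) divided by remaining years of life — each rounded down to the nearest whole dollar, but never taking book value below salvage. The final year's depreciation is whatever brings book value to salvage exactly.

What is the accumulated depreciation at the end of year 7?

Depreciable base = $51,082 − $6,900 = $44,182.
Year 1: DB = ⌊$51,082 × 200%/9⌋ = $11,351; SL = ⌊$44,182/9⌋ = $4,909 → take DB $11,351. Book value $39,731.
Year 2: DB = ⌊$39,731 × 200%/9⌋ = $8,829; SL = ⌊$32,831/8⌋ = $4,103 → take DB $8,829. Book value $30,902.
Year 3: DB = ⌊$30,902 × 200%/9⌋ = $6,867; SL = ⌊$24,002/7⌋ = $3,428 → take DB $6,867. Book value $24,035.
Year 4: DB = ⌊$24,035 × 200%/9⌋ = $5,341; SL = ⌊$17,135/6⌋ = $2,855 → take DB $5,341. Book value $18,694.
Year 5: DB = ⌊$18,694 × 200%/9⌋ = $4,154; SL = ⌊$11,794/5⌋ = $2,358 → take DB $4,154. Book value $14,540.
Year 6: DB = ⌊$14,540 × 200%/9⌋ = $3,231; SL = ⌊$7,640/4⌋ = $1,910 → take DB $3,231. Book value $11,309.
Year 7: DB = ⌊$11,309 × 200%/9⌋ = $2,513; SL = ⌊$4,409/3⌋ = $1,469 → take DB $2,513. Book value $8,796.
Accumulated through year 7 = $51,082 − $8,796 = $42,286.

$42,286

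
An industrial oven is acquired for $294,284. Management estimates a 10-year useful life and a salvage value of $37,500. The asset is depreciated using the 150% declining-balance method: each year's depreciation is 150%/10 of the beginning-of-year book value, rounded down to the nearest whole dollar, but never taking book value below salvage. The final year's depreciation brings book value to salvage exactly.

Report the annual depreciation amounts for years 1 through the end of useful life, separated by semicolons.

Depreciable base = $294,284 − $37,500 = $256,784.
Year 1: ⌊$294,284 × 150%/10⌋ = $44,142. Book value $250,142.
Year 2: ⌊$250,142 × 150%/10⌋ = $37,521. Book value $212,621.
Year 3: ⌊$212,621 × 150%/10⌋ = $31,893. Book value $180,728.
Year 4: ⌊$180,728 × 150%/10⌋ = $27,109. Book value $153,619.
Year 5: ⌊$153,619 × 150%/10⌋ = $23,042. Book value $130,577.
Year 6: ⌊$130,577 × 150%/10⌋ = $19,586. Book value $110,991.
Year 7: ⌊$110,991 × 150%/10⌋ = $16,648. Book value $94,343.
Year 8: ⌊$94,343 × 150%/10⌋ = $14,151. Book value $80,192.
Year 9: ⌊$80,192 × 150%/10⌋ = $12,028. Book value $68,164.
Year 10 (final): $68,164 − $37,500 = $30,664. Book value $37,500.

$44,142; $37,521; $31,893; $27,109; $23,042; $19,586; $16,648; $14,151; $12,028; $30,664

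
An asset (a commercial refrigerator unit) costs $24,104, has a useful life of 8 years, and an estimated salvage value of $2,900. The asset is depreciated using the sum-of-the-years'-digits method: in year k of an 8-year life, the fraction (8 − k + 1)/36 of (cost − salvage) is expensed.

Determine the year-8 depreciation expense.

$589

Depreciable base = $24,104 − $2,900 = $21,204.
Sum of the years' digits = 8+7+6+5+4+3+2+1 = 36.
Year 1: $21,204 × 8/36 = $4,712. Book value $19,392.
Year 2: $21,204 × 7/36 = $4,123. Book value $15,269.
Year 3: $21,204 × 6/36 = $3,534. Book value $11,735.
Year 4: $21,204 × 5/36 = $2,945. Book value $8,790.
Year 5: $21,204 × 4/36 = $2,356. Book value $6,434.
Year 6: $21,204 × 3/36 = $1,767. Book value $4,667.
Year 7: $21,204 × 2/36 = $1,178. Book value $3,489.
Year 8: $21,204 × 1/36 = $589. Book value $2,900.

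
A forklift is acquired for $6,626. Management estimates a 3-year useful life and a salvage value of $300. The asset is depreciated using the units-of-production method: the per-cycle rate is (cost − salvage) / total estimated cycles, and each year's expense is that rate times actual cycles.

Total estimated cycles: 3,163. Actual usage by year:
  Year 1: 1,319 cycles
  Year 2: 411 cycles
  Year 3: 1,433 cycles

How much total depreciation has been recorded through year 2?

$3,460

Depreciable base = $6,626 − $300 = $6,326.
Rate = $6,326 / 3,163 cycles = $2 per cycle.
Year 1: 1,319 × $2 = $2,638. Book value $3,988.
Year 2: 411 × $2 = $822. Book value $3,166.
Accumulated through year 2 = $6,626 − $3,166 = $3,460.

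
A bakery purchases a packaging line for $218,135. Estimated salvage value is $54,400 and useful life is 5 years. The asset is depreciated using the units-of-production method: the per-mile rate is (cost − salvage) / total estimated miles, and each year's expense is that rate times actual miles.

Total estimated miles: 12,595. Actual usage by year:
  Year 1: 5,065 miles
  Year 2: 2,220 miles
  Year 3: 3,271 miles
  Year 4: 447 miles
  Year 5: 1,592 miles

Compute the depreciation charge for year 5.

Depreciable base = $218,135 − $54,400 = $163,735.
Rate = $163,735 / 12,595 miles = $13 per mile.
Year 1: 5,065 × $13 = $65,845. Book value $152,290.
Year 2: 2,220 × $13 = $28,860. Book value $123,430.
Year 3: 3,271 × $13 = $42,523. Book value $80,907.
Year 4: 447 × $13 = $5,811. Book value $75,096.
Year 5: 1,592 × $13 = $20,696. Book value $54,400.

$20,696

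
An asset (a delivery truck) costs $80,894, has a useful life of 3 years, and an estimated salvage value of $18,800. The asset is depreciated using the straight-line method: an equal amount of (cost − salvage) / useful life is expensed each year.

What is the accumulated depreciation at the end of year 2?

Depreciable base = $80,894 − $18,800 = $62,094.
Annual expense = $62,094 / 3 = $20,698.
End of year 1: book value $60,196.
End of year 2: book value $39,498.
Accumulated through year 2 = $80,894 − $39,498 = $41,396.

$41,396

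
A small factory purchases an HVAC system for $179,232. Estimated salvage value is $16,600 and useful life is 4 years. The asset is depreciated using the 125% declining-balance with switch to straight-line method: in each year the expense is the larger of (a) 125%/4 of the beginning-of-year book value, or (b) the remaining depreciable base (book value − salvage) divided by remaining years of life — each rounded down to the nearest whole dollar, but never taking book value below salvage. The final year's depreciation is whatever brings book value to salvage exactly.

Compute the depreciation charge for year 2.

$38,506

Depreciable base = $179,232 − $16,600 = $162,632.
Year 1: DB = ⌊$179,232 × 125%/4⌋ = $56,010; SL = ⌊$162,632/4⌋ = $40,658 → take DB $56,010. Book value $123,222.
Year 2: DB = ⌊$123,222 × 125%/4⌋ = $38,506; SL = ⌊$106,622/3⌋ = $35,540 → take DB $38,506. Book value $84,716.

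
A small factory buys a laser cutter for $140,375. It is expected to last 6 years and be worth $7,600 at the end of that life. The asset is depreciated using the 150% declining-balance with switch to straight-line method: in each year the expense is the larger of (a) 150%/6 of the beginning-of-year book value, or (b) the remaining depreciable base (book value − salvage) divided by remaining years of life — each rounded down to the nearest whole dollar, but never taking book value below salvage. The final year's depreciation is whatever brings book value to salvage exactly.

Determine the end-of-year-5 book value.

$24,808

Depreciable base = $140,375 − $7,600 = $132,775.
Year 1: DB = ⌊$140,375 × 150%/6⌋ = $35,093; SL = ⌊$132,775/6⌋ = $22,129 → take DB $35,093. Book value $105,282.
Year 2: DB = ⌊$105,282 × 150%/6⌋ = $26,320; SL = ⌊$97,682/5⌋ = $19,536 → take DB $26,320. Book value $78,962.
Year 3: DB = ⌊$78,962 × 150%/6⌋ = $19,740; SL = ⌊$71,362/4⌋ = $17,840 → take DB $19,740. Book value $59,222.
Year 4: DB = ⌊$59,222 × 150%/6⌋ = $14,805; SL = ⌊$51,622/3⌋ = $17,207 → take SL $17,207. Book value $42,015.
Year 5: DB = ⌊$42,015 × 150%/6⌋ = $10,503; SL = ⌊$34,415/2⌋ = $17,207 → take SL $17,207. Book value $24,808.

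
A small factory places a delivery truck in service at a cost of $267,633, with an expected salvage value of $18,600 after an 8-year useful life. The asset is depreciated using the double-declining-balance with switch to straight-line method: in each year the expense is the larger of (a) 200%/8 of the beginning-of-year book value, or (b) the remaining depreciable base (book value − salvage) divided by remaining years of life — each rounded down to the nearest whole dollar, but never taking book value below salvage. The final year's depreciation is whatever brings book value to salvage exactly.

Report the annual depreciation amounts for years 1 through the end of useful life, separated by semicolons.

$66,908; $50,181; $37,636; $28,227; $21,170; $15,877; $14,517; $14,517

Depreciable base = $267,633 − $18,600 = $249,033.
Year 1: DB = ⌊$267,633 × 200%/8⌋ = $66,908; SL = ⌊$249,033/8⌋ = $31,129 → take DB $66,908. Book value $200,725.
Year 2: DB = ⌊$200,725 × 200%/8⌋ = $50,181; SL = ⌊$182,125/7⌋ = $26,017 → take DB $50,181. Book value $150,544.
Year 3: DB = ⌊$150,544 × 200%/8⌋ = $37,636; SL = ⌊$131,944/6⌋ = $21,990 → take DB $37,636. Book value $112,908.
Year 4: DB = ⌊$112,908 × 200%/8⌋ = $28,227; SL = ⌊$94,308/5⌋ = $18,861 → take DB $28,227. Book value $84,681.
Year 5: DB = ⌊$84,681 × 200%/8⌋ = $21,170; SL = ⌊$66,081/4⌋ = $16,520 → take DB $21,170. Book value $63,511.
Year 6: DB = ⌊$63,511 × 200%/8⌋ = $15,877; SL = ⌊$44,911/3⌋ = $14,970 → take DB $15,877. Book value $47,634.
Year 7: DB = ⌊$47,634 × 200%/8⌋ = $11,908; SL = ⌊$29,034/2⌋ = $14,517 → take SL $14,517. Book value $33,117.
Year 8 (final): $33,117 − $18,600 = $14,517. Book value $18,600.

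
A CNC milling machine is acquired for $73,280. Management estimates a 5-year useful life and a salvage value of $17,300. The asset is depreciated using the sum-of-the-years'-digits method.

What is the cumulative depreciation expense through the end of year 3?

Depreciable base = $73,280 − $17,300 = $55,980.
Sum of the years' digits = 5+4+3+2+1 = 15.
Year 1: $55,980 × 5/15 = $18,660. Book value $54,620.
Year 2: $55,980 × 4/15 = $14,928. Book value $39,692.
Year 3: $55,980 × 3/15 = $11,196. Book value $28,496.
Accumulated through year 3 = $73,280 − $28,496 = $44,784.

$44,784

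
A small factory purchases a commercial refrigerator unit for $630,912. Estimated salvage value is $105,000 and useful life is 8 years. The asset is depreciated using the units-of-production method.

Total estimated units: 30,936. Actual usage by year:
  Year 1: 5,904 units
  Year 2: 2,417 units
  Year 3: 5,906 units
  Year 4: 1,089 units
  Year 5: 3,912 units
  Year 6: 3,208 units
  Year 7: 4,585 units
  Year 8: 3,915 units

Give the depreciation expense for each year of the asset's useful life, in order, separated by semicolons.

$100,368; $41,089; $100,402; $18,513; $66,504; $54,536; $77,945; $66,555

Depreciable base = $630,912 − $105,000 = $525,912.
Rate = $525,912 / 30,936 units = $17 per unit.
Year 1: 5,904 × $17 = $100,368. Book value $530,544.
Year 2: 2,417 × $17 = $41,089. Book value $489,455.
Year 3: 5,906 × $17 = $100,402. Book value $389,053.
Year 4: 1,089 × $17 = $18,513. Book value $370,540.
Year 5: 3,912 × $17 = $66,504. Book value $304,036.
Year 6: 3,208 × $17 = $54,536. Book value $249,500.
Year 7: 4,585 × $17 = $77,945. Book value $171,555.
Year 8: 3,915 × $17 = $66,555. Book value $105,000.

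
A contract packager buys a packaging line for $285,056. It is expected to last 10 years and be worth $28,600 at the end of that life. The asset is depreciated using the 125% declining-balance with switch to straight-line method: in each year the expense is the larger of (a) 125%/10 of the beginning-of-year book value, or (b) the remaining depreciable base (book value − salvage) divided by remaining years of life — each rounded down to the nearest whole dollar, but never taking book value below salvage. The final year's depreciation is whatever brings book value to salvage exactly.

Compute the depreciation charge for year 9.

$23,083

Depreciable base = $285,056 − $28,600 = $256,456.
Year 1: DB = ⌊$285,056 × 125%/10⌋ = $35,632; SL = ⌊$256,456/10⌋ = $25,645 → take DB $35,632. Book value $249,424.
Year 2: DB = ⌊$249,424 × 125%/10⌋ = $31,178; SL = ⌊$220,824/9⌋ = $24,536 → take DB $31,178. Book value $218,246.
Year 3: DB = ⌊$218,246 × 125%/10⌋ = $27,280; SL = ⌊$189,646/8⌋ = $23,705 → take DB $27,280. Book value $190,966.
Year 4: DB = ⌊$190,966 × 125%/10⌋ = $23,870; SL = ⌊$162,366/7⌋ = $23,195 → take DB $23,870. Book value $167,096.
Year 5: DB = ⌊$167,096 × 125%/10⌋ = $20,887; SL = ⌊$138,496/6⌋ = $23,082 → take SL $23,082. Book value $144,014.
Year 6: DB = ⌊$144,014 × 125%/10⌋ = $18,001; SL = ⌊$115,414/5⌋ = $23,082 → take SL $23,082. Book value $120,932.
Year 7: DB = ⌊$120,932 × 125%/10⌋ = $15,116; SL = ⌊$92,332/4⌋ = $23,083 → take SL $23,083. Book value $97,849.
Year 8: DB = ⌊$97,849 × 125%/10⌋ = $12,231; SL = ⌊$69,249/3⌋ = $23,083 → take SL $23,083. Book value $74,766.
Year 9: DB = ⌊$74,766 × 125%/10⌋ = $9,345; SL = ⌊$46,166/2⌋ = $23,083 → take SL $23,083. Book value $51,683.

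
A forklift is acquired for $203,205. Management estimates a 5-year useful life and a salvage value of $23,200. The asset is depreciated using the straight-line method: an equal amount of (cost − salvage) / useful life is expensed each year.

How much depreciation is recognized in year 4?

$36,001

Depreciable base = $203,205 − $23,200 = $180,005.
Annual expense = $180,005 / 5 = $36,001.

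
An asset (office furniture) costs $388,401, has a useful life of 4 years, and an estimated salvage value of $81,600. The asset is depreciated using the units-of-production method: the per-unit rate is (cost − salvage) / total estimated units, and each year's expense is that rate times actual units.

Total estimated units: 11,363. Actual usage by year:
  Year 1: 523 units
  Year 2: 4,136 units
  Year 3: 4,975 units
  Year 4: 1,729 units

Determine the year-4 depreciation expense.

$46,683

Depreciable base = $388,401 − $81,600 = $306,801.
Rate = $306,801 / 11,363 units = $27 per unit.
Year 1: 523 × $27 = $14,121. Book value $374,280.
Year 2: 4,136 × $27 = $111,672. Book value $262,608.
Year 3: 4,975 × $27 = $134,325. Book value $128,283.
Year 4: 1,729 × $27 = $46,683. Book value $81,600.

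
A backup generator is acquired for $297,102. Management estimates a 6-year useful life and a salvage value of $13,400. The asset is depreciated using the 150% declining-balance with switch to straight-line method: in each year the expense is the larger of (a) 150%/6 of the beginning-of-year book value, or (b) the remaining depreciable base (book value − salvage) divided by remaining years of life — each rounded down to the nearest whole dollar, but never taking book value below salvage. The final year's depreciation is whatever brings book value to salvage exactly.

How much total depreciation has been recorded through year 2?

Depreciable base = $297,102 − $13,400 = $283,702.
Year 1: DB = ⌊$297,102 × 150%/6⌋ = $74,275; SL = ⌊$283,702/6⌋ = $47,283 → take DB $74,275. Book value $222,827.
Year 2: DB = ⌊$222,827 × 150%/6⌋ = $55,706; SL = ⌊$209,427/5⌋ = $41,885 → take DB $55,706. Book value $167,121.
Accumulated through year 2 = $297,102 − $167,121 = $129,981.

$129,981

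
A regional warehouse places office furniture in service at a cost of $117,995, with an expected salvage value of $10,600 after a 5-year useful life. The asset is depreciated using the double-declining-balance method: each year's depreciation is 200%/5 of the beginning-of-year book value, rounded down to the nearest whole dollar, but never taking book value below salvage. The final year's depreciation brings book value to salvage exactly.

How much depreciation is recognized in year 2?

$28,318

Depreciable base = $117,995 − $10,600 = $107,395.
Year 1: ⌊$117,995 × 200%/5⌋ = $47,198. Book value $70,797.
Year 2: ⌊$70,797 × 200%/5⌋ = $28,318. Book value $42,479.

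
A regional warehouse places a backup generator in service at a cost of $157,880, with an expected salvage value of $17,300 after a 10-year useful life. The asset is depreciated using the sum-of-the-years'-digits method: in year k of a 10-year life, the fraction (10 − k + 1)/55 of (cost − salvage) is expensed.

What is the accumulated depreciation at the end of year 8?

Depreciable base = $157,880 − $17,300 = $140,580.
Sum of the years' digits = 10+9+8+7+6+5+4+3+2+1 = 55.
Year 1: $140,580 × 10/55 = $25,560. Book value $132,320.
Year 2: $140,580 × 9/55 = $23,004. Book value $109,316.
Year 3: $140,580 × 8/55 = $20,448. Book value $88,868.
Year 4: $140,580 × 7/55 = $17,892. Book value $70,976.
Year 5: $140,580 × 6/55 = $15,336. Book value $55,640.
Year 6: $140,580 × 5/55 = $12,780. Book value $42,860.
Year 7: $140,580 × 4/55 = $10,224. Book value $32,636.
Year 8: $140,580 × 3/55 = $7,668. Book value $24,968.
Accumulated through year 8 = $157,880 − $24,968 = $132,912.

$132,912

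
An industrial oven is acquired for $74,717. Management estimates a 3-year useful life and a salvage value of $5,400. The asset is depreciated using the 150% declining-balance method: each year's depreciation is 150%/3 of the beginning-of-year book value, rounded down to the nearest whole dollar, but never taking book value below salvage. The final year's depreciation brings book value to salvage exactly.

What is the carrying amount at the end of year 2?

Depreciable base = $74,717 − $5,400 = $69,317.
Year 1: ⌊$74,717 × 150%/3⌋ = $37,358. Book value $37,359.
Year 2: ⌊$37,359 × 150%/3⌋ = $18,679. Book value $18,680.

$18,680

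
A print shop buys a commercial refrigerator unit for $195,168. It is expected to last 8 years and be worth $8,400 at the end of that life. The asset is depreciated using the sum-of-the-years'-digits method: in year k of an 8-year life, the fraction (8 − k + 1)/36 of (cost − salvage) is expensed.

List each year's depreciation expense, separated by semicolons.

Depreciable base = $195,168 − $8,400 = $186,768.
Sum of the years' digits = 8+7+6+5+4+3+2+1 = 36.
Year 1: $186,768 × 8/36 = $41,504. Book value $153,664.
Year 2: $186,768 × 7/36 = $36,316. Book value $117,348.
Year 3: $186,768 × 6/36 = $31,128. Book value $86,220.
Year 4: $186,768 × 5/36 = $25,940. Book value $60,280.
Year 5: $186,768 × 4/36 = $20,752. Book value $39,528.
Year 6: $186,768 × 3/36 = $15,564. Book value $23,964.
Year 7: $186,768 × 2/36 = $10,376. Book value $13,588.
Year 8: $186,768 × 1/36 = $5,188. Book value $8,400.

$41,504; $36,316; $31,128; $25,940; $20,752; $15,564; $10,376; $5,188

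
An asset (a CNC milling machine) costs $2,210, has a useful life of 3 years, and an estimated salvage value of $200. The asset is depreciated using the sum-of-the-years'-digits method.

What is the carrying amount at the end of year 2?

Depreciable base = $2,210 − $200 = $2,010.
Sum of the years' digits = 3+2+1 = 6.
Year 1: $2,010 × 3/6 = $1,005. Book value $1,205.
Year 2: $2,010 × 2/6 = $670. Book value $535.

$535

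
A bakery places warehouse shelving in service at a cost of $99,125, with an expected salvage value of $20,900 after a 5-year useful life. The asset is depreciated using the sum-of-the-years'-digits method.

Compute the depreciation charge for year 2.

Depreciable base = $99,125 − $20,900 = $78,225.
Sum of the years' digits = 5+4+3+2+1 = 15.
Year 1: $78,225 × 5/15 = $26,075. Book value $73,050.
Year 2: $78,225 × 4/15 = $20,860. Book value $52,190.

$20,860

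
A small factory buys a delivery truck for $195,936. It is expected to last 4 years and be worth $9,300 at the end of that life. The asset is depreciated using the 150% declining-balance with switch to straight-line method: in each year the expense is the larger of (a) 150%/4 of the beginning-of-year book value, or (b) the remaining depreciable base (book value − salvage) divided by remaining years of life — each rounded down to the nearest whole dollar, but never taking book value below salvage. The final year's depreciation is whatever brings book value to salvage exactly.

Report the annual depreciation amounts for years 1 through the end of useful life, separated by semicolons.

$73,476; $45,922; $33,619; $33,619

Depreciable base = $195,936 − $9,300 = $186,636.
Year 1: DB = ⌊$195,936 × 150%/4⌋ = $73,476; SL = ⌊$186,636/4⌋ = $46,659 → take DB $73,476. Book value $122,460.
Year 2: DB = ⌊$122,460 × 150%/4⌋ = $45,922; SL = ⌊$113,160/3⌋ = $37,720 → take DB $45,922. Book value $76,538.
Year 3: DB = ⌊$76,538 × 150%/4⌋ = $28,701; SL = ⌊$67,238/2⌋ = $33,619 → take SL $33,619. Book value $42,919.
Year 4 (final): $42,919 − $9,300 = $33,619. Book value $9,300.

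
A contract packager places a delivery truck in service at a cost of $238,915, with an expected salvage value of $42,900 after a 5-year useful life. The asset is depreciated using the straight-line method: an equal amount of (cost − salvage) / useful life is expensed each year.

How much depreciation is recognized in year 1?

Depreciable base = $238,915 − $42,900 = $196,015.
Annual expense = $196,015 / 5 = $39,203.

$39,203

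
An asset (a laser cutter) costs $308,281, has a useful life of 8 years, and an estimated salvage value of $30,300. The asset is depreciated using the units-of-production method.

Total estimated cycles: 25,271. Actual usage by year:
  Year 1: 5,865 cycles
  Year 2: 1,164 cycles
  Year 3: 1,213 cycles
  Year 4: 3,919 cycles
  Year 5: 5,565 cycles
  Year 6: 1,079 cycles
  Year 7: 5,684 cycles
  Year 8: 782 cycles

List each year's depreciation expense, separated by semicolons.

Depreciable base = $308,281 − $30,300 = $277,981.
Rate = $277,981 / 25,271 cycles = $11 per cycle.
Year 1: 5,865 × $11 = $64,515. Book value $243,766.
Year 2: 1,164 × $11 = $12,804. Book value $230,962.
Year 3: 1,213 × $11 = $13,343. Book value $217,619.
Year 4: 3,919 × $11 = $43,109. Book value $174,510.
Year 5: 5,565 × $11 = $61,215. Book value $113,295.
Year 6: 1,079 × $11 = $11,869. Book value $101,426.
Year 7: 5,684 × $11 = $62,524. Book value $38,902.
Year 8: 782 × $11 = $8,602. Book value $30,300.

$64,515; $12,804; $13,343; $43,109; $61,215; $11,869; $62,524; $8,602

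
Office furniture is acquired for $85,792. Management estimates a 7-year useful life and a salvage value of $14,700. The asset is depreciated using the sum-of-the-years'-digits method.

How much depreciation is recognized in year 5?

$7,617

Depreciable base = $85,792 − $14,700 = $71,092.
Sum of the years' digits = 7+6+5+4+3+2+1 = 28.
Year 1: $71,092 × 7/28 = $17,773. Book value $68,019.
Year 2: $71,092 × 6/28 = $15,234. Book value $52,785.
Year 3: $71,092 × 5/28 = $12,695. Book value $40,090.
Year 4: $71,092 × 4/28 = $10,156. Book value $29,934.
Year 5: $71,092 × 3/28 = $7,617. Book value $22,317.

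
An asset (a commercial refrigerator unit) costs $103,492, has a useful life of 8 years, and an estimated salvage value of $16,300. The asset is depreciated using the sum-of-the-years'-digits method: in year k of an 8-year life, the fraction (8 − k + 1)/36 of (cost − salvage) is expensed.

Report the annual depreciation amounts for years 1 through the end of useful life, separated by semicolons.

$19,376; $16,954; $14,532; $12,110; $9,688; $7,266; $4,844; $2,422

Depreciable base = $103,492 − $16,300 = $87,192.
Sum of the years' digits = 8+7+6+5+4+3+2+1 = 36.
Year 1: $87,192 × 8/36 = $19,376. Book value $84,116.
Year 2: $87,192 × 7/36 = $16,954. Book value $67,162.
Year 3: $87,192 × 6/36 = $14,532. Book value $52,630.
Year 4: $87,192 × 5/36 = $12,110. Book value $40,520.
Year 5: $87,192 × 4/36 = $9,688. Book value $30,832.
Year 6: $87,192 × 3/36 = $7,266. Book value $23,566.
Year 7: $87,192 × 2/36 = $4,844. Book value $18,722.
Year 8: $87,192 × 1/36 = $2,422. Book value $16,300.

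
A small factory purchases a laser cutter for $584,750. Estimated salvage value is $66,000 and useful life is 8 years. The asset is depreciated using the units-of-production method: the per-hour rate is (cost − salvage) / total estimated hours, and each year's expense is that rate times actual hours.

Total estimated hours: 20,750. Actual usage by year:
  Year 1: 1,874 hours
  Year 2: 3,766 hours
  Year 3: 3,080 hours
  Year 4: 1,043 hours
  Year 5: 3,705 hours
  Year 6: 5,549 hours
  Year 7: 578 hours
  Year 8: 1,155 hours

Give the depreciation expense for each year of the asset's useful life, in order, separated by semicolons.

$46,850; $94,150; $77,000; $26,075; $92,625; $138,725; $14,450; $28,875

Depreciable base = $584,750 − $66,000 = $518,750.
Rate = $518,750 / 20,750 hours = $25 per hour.
Year 1: 1,874 × $25 = $46,850. Book value $537,900.
Year 2: 3,766 × $25 = $94,150. Book value $443,750.
Year 3: 3,080 × $25 = $77,000. Book value $366,750.
Year 4: 1,043 × $25 = $26,075. Book value $340,675.
Year 5: 3,705 × $25 = $92,625. Book value $248,050.
Year 6: 5,549 × $25 = $138,725. Book value $109,325.
Year 7: 578 × $25 = $14,450. Book value $94,875.
Year 8: 1,155 × $25 = $28,875. Book value $66,000.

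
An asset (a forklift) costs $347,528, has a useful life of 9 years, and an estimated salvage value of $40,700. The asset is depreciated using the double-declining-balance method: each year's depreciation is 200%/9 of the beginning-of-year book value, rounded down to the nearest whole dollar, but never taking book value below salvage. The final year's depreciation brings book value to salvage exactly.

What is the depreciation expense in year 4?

$36,336

Depreciable base = $347,528 − $40,700 = $306,828.
Year 1: ⌊$347,528 × 200%/9⌋ = $77,228. Book value $270,300.
Year 2: ⌊$270,300 × 200%/9⌋ = $60,066. Book value $210,234.
Year 3: ⌊$210,234 × 200%/9⌋ = $46,718. Book value $163,516.
Year 4: ⌊$163,516 × 200%/9⌋ = $36,336. Book value $127,180.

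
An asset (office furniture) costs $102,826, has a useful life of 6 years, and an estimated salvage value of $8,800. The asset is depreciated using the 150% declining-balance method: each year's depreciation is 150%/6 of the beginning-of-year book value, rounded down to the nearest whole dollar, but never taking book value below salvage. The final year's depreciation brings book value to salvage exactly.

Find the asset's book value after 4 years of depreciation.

Depreciable base = $102,826 − $8,800 = $94,026.
Year 1: ⌊$102,826 × 150%/6⌋ = $25,706. Book value $77,120.
Year 2: ⌊$77,120 × 150%/6⌋ = $19,280. Book value $57,840.
Year 3: ⌊$57,840 × 150%/6⌋ = $14,460. Book value $43,380.
Year 4: ⌊$43,380 × 150%/6⌋ = $10,845. Book value $32,535.

$32,535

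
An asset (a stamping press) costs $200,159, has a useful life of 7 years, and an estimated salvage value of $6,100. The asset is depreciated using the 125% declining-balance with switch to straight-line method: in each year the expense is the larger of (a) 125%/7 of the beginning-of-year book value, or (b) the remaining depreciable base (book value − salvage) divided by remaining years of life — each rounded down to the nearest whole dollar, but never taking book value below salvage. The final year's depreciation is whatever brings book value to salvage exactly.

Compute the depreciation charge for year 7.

Depreciable base = $200,159 − $6,100 = $194,059.
Year 1: DB = ⌊$200,159 × 125%/7⌋ = $35,742; SL = ⌊$194,059/7⌋ = $27,722 → take DB $35,742. Book value $164,417.
Year 2: DB = ⌊$164,417 × 125%/7⌋ = $29,360; SL = ⌊$158,317/6⌋ = $26,386 → take DB $29,360. Book value $135,057.
Year 3: DB = ⌊$135,057 × 125%/7⌋ = $24,117; SL = ⌊$128,957/5⌋ = $25,791 → take SL $25,791. Book value $109,266.
Year 4: DB = ⌊$109,266 × 125%/7⌋ = $19,511; SL = ⌊$103,166/4⌋ = $25,791 → take SL $25,791. Book value $83,475.
Year 5: DB = ⌊$83,475 × 125%/7⌋ = $14,906; SL = ⌊$77,375/3⌋ = $25,791 → take SL $25,791. Book value $57,684.
Year 6: DB = ⌊$57,684 × 125%/7⌋ = $10,300; SL = ⌊$51,584/2⌋ = $25,792 → take SL $25,792. Book value $31,892.
Year 7 (final): $31,892 − $6,100 = $25,792. Book value $6,100.

$25,792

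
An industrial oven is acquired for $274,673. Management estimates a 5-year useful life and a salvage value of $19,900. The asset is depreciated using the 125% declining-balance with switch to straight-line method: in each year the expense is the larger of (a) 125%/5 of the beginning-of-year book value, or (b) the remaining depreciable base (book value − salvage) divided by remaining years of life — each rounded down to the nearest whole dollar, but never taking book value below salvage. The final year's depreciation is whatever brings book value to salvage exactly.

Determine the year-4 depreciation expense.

$44,868

Depreciable base = $274,673 − $19,900 = $254,773.
Year 1: DB = ⌊$274,673 × 125%/5⌋ = $68,668; SL = ⌊$254,773/5⌋ = $50,954 → take DB $68,668. Book value $206,005.
Year 2: DB = ⌊$206,005 × 125%/5⌋ = $51,501; SL = ⌊$186,105/4⌋ = $46,526 → take DB $51,501. Book value $154,504.
Year 3: DB = ⌊$154,504 × 125%/5⌋ = $38,626; SL = ⌊$134,604/3⌋ = $44,868 → take SL $44,868. Book value $109,636.
Year 4: DB = ⌊$109,636 × 125%/5⌋ = $27,409; SL = ⌊$89,736/2⌋ = $44,868 → take SL $44,868. Book value $64,768.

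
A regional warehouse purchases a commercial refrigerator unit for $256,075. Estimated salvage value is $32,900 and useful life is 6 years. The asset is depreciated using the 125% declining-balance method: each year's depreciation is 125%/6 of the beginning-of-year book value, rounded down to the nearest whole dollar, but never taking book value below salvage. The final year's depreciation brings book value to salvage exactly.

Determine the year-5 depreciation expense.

$20,955

Depreciable base = $256,075 − $32,900 = $223,175.
Year 1: ⌊$256,075 × 125%/6⌋ = $53,348. Book value $202,727.
Year 2: ⌊$202,727 × 125%/6⌋ = $42,234. Book value $160,493.
Year 3: ⌊$160,493 × 125%/6⌋ = $33,436. Book value $127,057.
Year 4: ⌊$127,057 × 125%/6⌋ = $26,470. Book value $100,587.
Year 5: ⌊$100,587 × 125%/6⌋ = $20,955. Book value $79,632.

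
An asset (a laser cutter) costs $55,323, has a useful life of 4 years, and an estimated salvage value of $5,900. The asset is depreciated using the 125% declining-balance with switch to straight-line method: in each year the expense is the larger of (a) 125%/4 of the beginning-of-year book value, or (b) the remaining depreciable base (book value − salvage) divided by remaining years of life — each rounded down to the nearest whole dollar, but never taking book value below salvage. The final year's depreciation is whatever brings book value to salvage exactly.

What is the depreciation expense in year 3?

$10,125

Depreciable base = $55,323 − $5,900 = $49,423.
Year 1: DB = ⌊$55,323 × 125%/4⌋ = $17,288; SL = ⌊$49,423/4⌋ = $12,355 → take DB $17,288. Book value $38,035.
Year 2: DB = ⌊$38,035 × 125%/4⌋ = $11,885; SL = ⌊$32,135/3⌋ = $10,711 → take DB $11,885. Book value $26,150.
Year 3: DB = ⌊$26,150 × 125%/4⌋ = $8,171; SL = ⌊$20,250/2⌋ = $10,125 → take SL $10,125. Book value $16,025.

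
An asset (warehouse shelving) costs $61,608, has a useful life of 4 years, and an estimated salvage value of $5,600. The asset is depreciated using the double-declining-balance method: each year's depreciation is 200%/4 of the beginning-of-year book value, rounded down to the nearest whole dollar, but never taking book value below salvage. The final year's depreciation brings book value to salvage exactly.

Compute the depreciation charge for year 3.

Depreciable base = $61,608 − $5,600 = $56,008.
Year 1: ⌊$61,608 × 200%/4⌋ = $30,804. Book value $30,804.
Year 2: ⌊$30,804 × 200%/4⌋ = $15,402. Book value $15,402.
Year 3: ⌊$15,402 × 200%/4⌋ = $7,701. Book value $7,701.

$7,701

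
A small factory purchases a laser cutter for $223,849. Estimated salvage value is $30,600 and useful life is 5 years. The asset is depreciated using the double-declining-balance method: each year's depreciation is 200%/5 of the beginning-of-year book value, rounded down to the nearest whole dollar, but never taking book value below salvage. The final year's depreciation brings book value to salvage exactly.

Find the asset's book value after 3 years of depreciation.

$48,352

Depreciable base = $223,849 − $30,600 = $193,249.
Year 1: ⌊$223,849 × 200%/5⌋ = $89,539. Book value $134,310.
Year 2: ⌊$134,310 × 200%/5⌋ = $53,724. Book value $80,586.
Year 3: ⌊$80,586 × 200%/5⌋ = $32,234. Book value $48,352.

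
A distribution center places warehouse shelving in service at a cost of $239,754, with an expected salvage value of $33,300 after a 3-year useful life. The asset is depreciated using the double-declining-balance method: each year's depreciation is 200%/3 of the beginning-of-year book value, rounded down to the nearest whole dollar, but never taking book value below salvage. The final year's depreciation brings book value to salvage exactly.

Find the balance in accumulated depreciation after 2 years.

Depreciable base = $239,754 − $33,300 = $206,454.
Year 1: ⌊$239,754 × 200%/3⌋ = $159,836. Book value $79,918.
Year 2: ⌊$79,918 × 200%/3⌋ = $53,278, capped at $46,618. Book value $33,300.
Accumulated through year 2 = $239,754 − $33,300 = $206,454.

$206,454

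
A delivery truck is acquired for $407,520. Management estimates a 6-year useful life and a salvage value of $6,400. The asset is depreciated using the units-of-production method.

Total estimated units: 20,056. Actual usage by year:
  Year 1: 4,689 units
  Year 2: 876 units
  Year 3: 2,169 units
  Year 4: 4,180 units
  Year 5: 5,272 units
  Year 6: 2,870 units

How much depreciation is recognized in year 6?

Depreciable base = $407,520 − $6,400 = $401,120.
Rate = $401,120 / 20,056 units = $20 per unit.
Year 1: 4,689 × $20 = $93,780. Book value $313,740.
Year 2: 876 × $20 = $17,520. Book value $296,220.
Year 3: 2,169 × $20 = $43,380. Book value $252,840.
Year 4: 4,180 × $20 = $83,600. Book value $169,240.
Year 5: 5,272 × $20 = $105,440. Book value $63,800.
Year 6: 2,870 × $20 = $57,400. Book value $6,400.

$57,400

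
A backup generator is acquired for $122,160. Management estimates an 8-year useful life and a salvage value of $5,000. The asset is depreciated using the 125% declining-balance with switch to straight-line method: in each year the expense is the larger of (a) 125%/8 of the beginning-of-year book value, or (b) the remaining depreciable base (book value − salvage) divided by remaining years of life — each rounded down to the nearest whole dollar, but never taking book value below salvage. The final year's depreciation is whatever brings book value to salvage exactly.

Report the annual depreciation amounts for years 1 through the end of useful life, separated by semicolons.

$19,087; $16,105; $13,661; $13,661; $13,661; $13,661; $13,662; $13,662

Depreciable base = $122,160 − $5,000 = $117,160.
Year 1: DB = ⌊$122,160 × 125%/8⌋ = $19,087; SL = ⌊$117,160/8⌋ = $14,645 → take DB $19,087. Book value $103,073.
Year 2: DB = ⌊$103,073 × 125%/8⌋ = $16,105; SL = ⌊$98,073/7⌋ = $14,010 → take DB $16,105. Book value $86,968.
Year 3: DB = ⌊$86,968 × 125%/8⌋ = $13,588; SL = ⌊$81,968/6⌋ = $13,661 → take SL $13,661. Book value $73,307.
Year 4: DB = ⌊$73,307 × 125%/8⌋ = $11,454; SL = ⌊$68,307/5⌋ = $13,661 → take SL $13,661. Book value $59,646.
Year 5: DB = ⌊$59,646 × 125%/8⌋ = $9,319; SL = ⌊$54,646/4⌋ = $13,661 → take SL $13,661. Book value $45,985.
Year 6: DB = ⌊$45,985 × 125%/8⌋ = $7,185; SL = ⌊$40,985/3⌋ = $13,661 → take SL $13,661. Book value $32,324.
Year 7: DB = ⌊$32,324 × 125%/8⌋ = $5,050; SL = ⌊$27,324/2⌋ = $13,662 → take SL $13,662. Book value $18,662.
Year 8 (final): $18,662 − $5,000 = $13,662. Book value $5,000.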